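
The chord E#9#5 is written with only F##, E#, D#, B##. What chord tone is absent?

G##

E#9#5 = E#, G##, B##, D#, F##. The voicing lacks the 3rd (major 3rd), G##.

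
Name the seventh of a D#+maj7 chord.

C##

D#+maj7 is built on D#; its 7th is a major 7th above the root.
A seventh above D uses the letter C, and the major 7th above D# is C##.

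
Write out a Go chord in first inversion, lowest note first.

Bb – Db – G

Go = G–Bb–Db; first inversion → third (Bb) lowest.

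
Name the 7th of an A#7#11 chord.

G#

A#7#11 is built on A#; its 7th is a minor 7th above the root.
A seventh above A uses the letter G, and the minor 7th above A# is G#.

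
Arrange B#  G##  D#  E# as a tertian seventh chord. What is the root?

Stacking in thirds gives E# – G## – B# – D#, so E# is the root — E# dominant seventh.

E#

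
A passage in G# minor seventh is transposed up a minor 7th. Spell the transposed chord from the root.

F-sharp – A – C-sharp – E

Transposed root: G-sharp → F-sharp (minor 7th up). So we spell F-sharp minor seventh:
F-sharp — root
A — minor 3rd
C-sharp — perfect 5th
E — minor 7th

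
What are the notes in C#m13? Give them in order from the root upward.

C# E G# B D# F# A#

C#m13 is a minor thirteenth built on C#.
- root: C#
- minor 3rd: E
- perfect 5th: G#
- minor 7th: B
- major 9th: D#
- perfect 11th: F#
- major 13th: A#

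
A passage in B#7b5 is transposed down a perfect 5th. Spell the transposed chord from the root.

E♯ G𝄪 B D♯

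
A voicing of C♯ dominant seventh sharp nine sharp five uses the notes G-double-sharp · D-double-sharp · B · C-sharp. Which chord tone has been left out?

E-sharp

C♯ dominant seventh sharp nine sharp five = C-sharp, E-sharp, G-double-sharp, B, D-double-sharp. The voicing lacks the 3rd (major 3rd), E-sharp.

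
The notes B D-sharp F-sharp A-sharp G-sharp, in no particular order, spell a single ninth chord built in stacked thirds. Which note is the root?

G-sharp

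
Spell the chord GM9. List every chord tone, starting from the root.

G  B  D  F#  A

GM9 is a major ninth built on G.
G — root
B — major 3rd
D — perfect 5th
F# — major 7th
A — major 9th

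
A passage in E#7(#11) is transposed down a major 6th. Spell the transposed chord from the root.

A major 6th down from E♯ is G♯, so the new chord is G♯ dominant seventh sharp eleven.
root → G♯
3rd (major 3rd) → B♯
5th (perfect 5th) → D♯
7th (minor 7th) → F♯
11th (augmented 11th) → C𝄪

G♯ B♯ D♯ F♯ C𝄪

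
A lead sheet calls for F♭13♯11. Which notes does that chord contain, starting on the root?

Fb  Ab  Cb  Ebb  Gb  Bb  Db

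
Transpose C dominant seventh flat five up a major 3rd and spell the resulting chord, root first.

E – G# – Bb – D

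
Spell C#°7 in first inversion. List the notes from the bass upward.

E, G, Bb, C#

In root position, C#°7 is C#–E–G–Bb.
First inversion puts the third (E) in the bass.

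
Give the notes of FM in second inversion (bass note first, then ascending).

FM = F–A–C; second inversion → fifth (C) lowest.

C  F  A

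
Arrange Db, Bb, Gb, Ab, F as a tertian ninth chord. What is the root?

Arranged so that each adjacent pair is a third by letter name: Gb – Bb – Db – F – Ab.
The bottom of that stack, Gb, is the root (this is Gb major ninth).

Gb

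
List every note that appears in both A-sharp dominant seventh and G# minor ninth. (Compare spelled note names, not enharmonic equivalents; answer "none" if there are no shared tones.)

A-sharp, G-sharp

A-sharp dominant seventh: A-sharp C-double-sharp E-sharp G-sharp
G# minor ninth: G-sharp B D-sharp F-sharp A-sharp
Common to both → A-sharp, G-sharp.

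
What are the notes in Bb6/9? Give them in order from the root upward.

Bb6/9: six-nine on Bb.
Bb — root
D — major 3rd
F — perfect 5th
G — major 6th
C — major 9th

Bb, D, F, G, C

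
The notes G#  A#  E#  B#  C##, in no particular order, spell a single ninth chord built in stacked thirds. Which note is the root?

A#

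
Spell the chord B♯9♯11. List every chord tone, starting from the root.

B♯, D𝄪, F𝄪, A♯, C𝄪, E𝄪

B♯9♯11: dominant ninth sharp eleven on B♯.
root → B♯
3rd (major 3rd) → D𝄪
5th (perfect 5th) → F𝄪
7th (minor 7th) → A♯
9th (major 9th) → C𝄪
11th (augmented 11th) → E𝄪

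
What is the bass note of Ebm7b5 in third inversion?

Db

Ebm7b5 = Eb–Gb–Bbb–Db. Third inversion → seventh in the bass = Db.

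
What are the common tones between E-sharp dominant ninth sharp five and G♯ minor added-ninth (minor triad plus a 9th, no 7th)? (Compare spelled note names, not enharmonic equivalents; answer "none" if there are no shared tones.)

D#

E-sharp dominant ninth sharp five: E# G## B## D# F##
G♯ minor added-ninth: G# B D# A#
Common to both → D#.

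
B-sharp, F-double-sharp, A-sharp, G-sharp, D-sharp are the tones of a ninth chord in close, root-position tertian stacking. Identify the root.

G-sharp

Arranged so that each adjacent pair is a third by letter name: G-sharp – B-sharp – D-sharp – F-double-sharp – A-sharp.
The bottom of that stack, G-sharp, is the root (this is G-sharp major ninth).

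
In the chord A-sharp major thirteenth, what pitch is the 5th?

Root of A-sharp major thirteenth = A-sharp. The 5th is a perfect 5th: A-sharp up a perfect 5th → E-sharp.

E-sharp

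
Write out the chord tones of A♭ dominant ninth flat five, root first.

Ab – C – Ebb – Gb – Bb

Root Ab, quality dominant ninth flat five:
root → Ab
3rd (major 3rd) → C
5th (diminished 5th) → Ebb
7th (minor 7th) → Gb
9th (major 9th) → Bb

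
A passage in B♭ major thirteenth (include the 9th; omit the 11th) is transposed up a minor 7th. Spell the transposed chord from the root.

A minor 7th up from B-flat is A-flat, so the new chord is A-flat major thirteenth.
Root: A-flat
Major 3rd (3rd): C
Perfect 5th (5th): E-flat
Major 7th (7th): G
Major 9th (9th): B-flat
Major 13th (13th): F

A-flat – C – E-flat – G – B-flat – F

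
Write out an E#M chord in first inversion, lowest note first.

E#M = E#–G##–B#; first inversion → third (G##) lowest.

G##, B#, E#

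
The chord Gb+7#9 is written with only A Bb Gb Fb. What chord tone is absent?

Gb+7#9 = Gb, Bb, D, Fb, A. The voicing lacks the 5th (augmented 5th), D.

D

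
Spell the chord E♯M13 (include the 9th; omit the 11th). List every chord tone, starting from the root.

E♯, G𝄪, B♯, D𝄪, F𝄪, C𝄪

Root E♯, quality major thirteenth:
E♯ — root
G𝄪 — major 3rd
B♯ — perfect 5th
D𝄪 — major 7th
F𝄪 — major 9th
C𝄪 — major 13th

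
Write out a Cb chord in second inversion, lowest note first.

Cb = Cb–Eb–Gb; second inversion → fifth (Gb) lowest.

Gb  Cb  Eb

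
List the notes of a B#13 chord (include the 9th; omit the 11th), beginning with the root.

B♯ D𝄪 F𝄪 A♯ C𝄪 G𝄪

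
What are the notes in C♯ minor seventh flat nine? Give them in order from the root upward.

C♯ minor seventh flat nine is a minor seventh flat nine built on C♯.
root → C♯
3rd (minor 3rd) → E
5th (perfect 5th) → G♯
7th (minor 7th) → B
9th (minor 9th) → D

C♯ – E – G♯ – B – D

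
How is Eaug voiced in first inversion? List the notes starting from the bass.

G♯, B♯, E

Eaug = E–G♯–B♯; first inversion → third (G♯) lowest.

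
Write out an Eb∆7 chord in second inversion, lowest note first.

Bb, D, Eb, G

In root position, Eb∆7 is Eb–G–Bb–D.
Second inversion puts the fifth (Bb) in the bass.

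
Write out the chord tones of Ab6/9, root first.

A♭, C, E♭, F, B♭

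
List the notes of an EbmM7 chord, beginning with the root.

E♭ – G♭ – B♭ – D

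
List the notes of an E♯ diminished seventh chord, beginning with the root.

E♯ diminished seventh: diminished seventh on E-sharp.
root → E-sharp
3rd (minor 3rd) → G-sharp
5th (diminished 5th) → B
7th (diminished 7th) → D

E-sharp  G-sharp  B  D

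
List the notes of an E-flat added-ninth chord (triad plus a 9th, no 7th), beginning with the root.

E-flat – G – B-flat – F

Root E-flat, quality added-ninth:
Root: E-flat
Major 3rd (3rd): G
Perfect 5th (5th): B-flat
Major 9th (9th): F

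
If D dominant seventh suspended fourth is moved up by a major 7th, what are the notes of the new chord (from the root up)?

Transposed root: D → C♯ (major 7th up). So we spell C♯ dominant seventh suspended fourth:
- root: C♯
- perfect 4th: F♯
- perfect 5th: G♯
- minor 7th: B

C♯ F♯ G♯ B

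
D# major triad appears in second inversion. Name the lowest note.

D# major triad = D-sharp–F-double-sharp–A-sharp. Second inversion → fifth in the bass = A-sharp.

A-sharp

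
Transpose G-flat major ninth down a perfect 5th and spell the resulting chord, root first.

C-flat, E-flat, G-flat, B-flat, D-flat

Transposed root: G-flat → C-flat (perfect 5th down). So we spell C-flat major ninth:
root → C-flat
3rd (major 3rd) → E-flat
5th (perfect 5th) → G-flat
7th (major 7th) → B-flat
9th (major 9th) → D-flat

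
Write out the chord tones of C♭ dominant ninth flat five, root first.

C-flat, E-flat, G-double-flat, B-double-flat, D-flat

C♭ dominant ninth flat five: dominant ninth flat five on C-flat.
C-flat — root
E-flat — major 3rd
G-double-flat — diminished 5th
B-double-flat — minor 7th
D-flat — major 9th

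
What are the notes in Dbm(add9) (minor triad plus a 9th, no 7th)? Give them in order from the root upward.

D♭  F♭  A♭  E♭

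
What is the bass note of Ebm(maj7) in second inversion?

Bb

Ebm(maj7) in root position is Eb–Gb–Bb–D.
Second inversion places the fifth in the bass, which is Bb.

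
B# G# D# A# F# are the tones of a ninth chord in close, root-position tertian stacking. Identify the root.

Arranged so that each adjacent pair is a third by letter name: G# – B# – D# – F# – A#.
The bottom of that stack, G#, is the root (this is G# dominant ninth).

G#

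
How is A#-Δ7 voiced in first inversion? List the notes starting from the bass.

C# E# G## A#

In root position, A#-Δ7 is A#–C#–E#–G##.
First inversion puts the third (C#) in the bass.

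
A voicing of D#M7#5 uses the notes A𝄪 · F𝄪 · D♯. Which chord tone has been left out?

The full D#M7#5 chord is D♯, F𝄪, A𝄪, C𝄪.
Comparing with the voicing, the major 7th (7th) — C𝄪 — is absent.

C𝄪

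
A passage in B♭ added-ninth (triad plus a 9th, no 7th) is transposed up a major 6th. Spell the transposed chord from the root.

A major 6th up from B-flat is G, so the new chord is G added-ninth.
- root: G
- major 3rd: B
- perfect 5th: D
- major 9th: A

G, B, D, A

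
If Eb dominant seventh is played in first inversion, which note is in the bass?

G

Eb dominant seventh = E-flat–G–B-flat–D-flat. First inversion → third in the bass = G.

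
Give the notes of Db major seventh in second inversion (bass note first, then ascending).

Db major seventh = D-flat–F–A-flat–C; second inversion → fifth (A-flat) lowest.

A-flat C D-flat F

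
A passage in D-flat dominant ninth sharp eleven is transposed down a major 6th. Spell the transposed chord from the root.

F-flat, A-flat, C-flat, E-double-flat, G-flat, B-flat

D-flat down a major 6th → F-flat. New chord: F-flat dominant ninth sharp eleven.
- root: F-flat
- major 3rd: A-flat
- perfect 5th: C-flat
- minor 7th: E-double-flat
- major 9th: G-flat
- augmented 11th: B-flat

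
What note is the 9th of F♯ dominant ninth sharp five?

Root of F♯ dominant ninth sharp five = F♯. The 9th is a major 9th: F♯ up a major 9th → G♯.

G♯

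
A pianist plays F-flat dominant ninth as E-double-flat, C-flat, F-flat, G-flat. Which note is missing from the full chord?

A-flat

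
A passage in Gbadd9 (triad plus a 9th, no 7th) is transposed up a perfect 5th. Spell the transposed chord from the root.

Gb up a perfect 5th → Db. New chord: Db added-ninth.
- root: Db
- major 3rd: F
- perfect 5th: Ab
- major 9th: Eb

Db, F, Ab, Eb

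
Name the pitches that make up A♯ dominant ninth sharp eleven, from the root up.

A♯ dominant ninth sharp eleven is a dominant ninth sharp eleven built on A-sharp.
- root: A-sharp
- major 3rd: C-double-sharp
- perfect 5th: E-sharp
- minor 7th: G-sharp
- major 9th: B-sharp
- augmented 11th: D-double-sharp

A-sharp, C-double-sharp, E-sharp, G-sharp, B-sharp, D-double-sharp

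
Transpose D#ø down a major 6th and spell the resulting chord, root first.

F♯  A  C  E

A major 6th down from D♯ is F♯, so the new chord is F♯ half-diminished seventh.
Root: F♯
Minor 3rd (3rd): A
Diminished 5th (5th): C
Minor 7th (7th): E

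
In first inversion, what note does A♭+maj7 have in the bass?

C

A♭+maj7 in root position is Ab–C–E–G.
First inversion places the third in the bass, which is C.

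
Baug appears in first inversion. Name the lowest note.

D♯

Baug in root position is B–D♯–F𝄪.
First inversion places the third in the bass, which is D♯.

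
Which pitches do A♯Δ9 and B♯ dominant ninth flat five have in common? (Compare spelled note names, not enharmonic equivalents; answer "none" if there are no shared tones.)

A♯Δ9 = A#, C##, E#, G##, B#.
B♯ dominant ninth flat five = B#, D##, F#, A#, C##.
Shared: A#, C##, B#.

A#, C##, B#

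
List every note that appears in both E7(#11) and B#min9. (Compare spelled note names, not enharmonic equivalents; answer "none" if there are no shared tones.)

A#

E7(#11): E G# B D A#
B#min9: B# D# F## A# C##
Common to both → A#.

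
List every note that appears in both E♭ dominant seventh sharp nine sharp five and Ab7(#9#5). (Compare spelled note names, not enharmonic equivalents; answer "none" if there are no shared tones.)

E♭ dominant seventh sharp nine sharp five = Eb, G, B, Db, F#.
Ab7(#9#5) = Ab, C, E, Gb, B.
Shared: B.

B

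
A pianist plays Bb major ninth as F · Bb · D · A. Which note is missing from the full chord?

The full Bb major ninth chord is Bb, D, F, A, C.
Comparing with the voicing, the major 9th (9th) — C — is absent.

C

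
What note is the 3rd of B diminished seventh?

D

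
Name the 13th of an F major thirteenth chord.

Root of F major thirteenth = F. The 13th is a major 13th: F up a major 13th → D.

D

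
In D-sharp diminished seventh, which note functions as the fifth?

D-sharp diminished seventh is built on D-sharp; its 5th is a diminished 5th above the root.
A fifth above D uses the letter A, and the diminished 5th above D-sharp is A.

A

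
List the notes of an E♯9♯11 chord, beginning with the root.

E♯ G𝄪 B♯ D♯ F𝄪 A𝄪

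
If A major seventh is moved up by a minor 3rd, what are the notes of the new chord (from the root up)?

A up a minor 3rd → C. New chord: C major seventh.
- root: C
- major 3rd: E
- perfect 5th: G
- major 7th: B

C, E, G, B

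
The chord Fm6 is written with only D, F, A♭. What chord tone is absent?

C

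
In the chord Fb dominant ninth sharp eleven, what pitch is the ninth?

Root of Fb dominant ninth sharp eleven = F♭. The 9th is a major 9th: F♭ up a major 9th → G♭.

G♭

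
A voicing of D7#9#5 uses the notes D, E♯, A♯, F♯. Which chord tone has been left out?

The full D7#9#5 chord is D, F♯, A♯, C, E♯.
Comparing with the voicing, the minor 7th (7th) — C — is absent.

C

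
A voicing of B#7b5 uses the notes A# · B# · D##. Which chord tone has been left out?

F#

The full B#7b5 chord is B#, D##, F#, A#.
Comparing with the voicing, the diminished 5th (5th) — F# — is absent.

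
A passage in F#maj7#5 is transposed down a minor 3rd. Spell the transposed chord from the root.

A minor 3rd down from F# is D#, so the new chord is D# augmented major seventh.
D# — root
F## — major 3rd
A## — augmented 5th
C## — major 7th

D#, F##, A##, C##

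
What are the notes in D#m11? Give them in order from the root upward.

Root D♯, quality minor eleventh:
D♯ — root
F♯ — minor 3rd
A♯ — perfect 5th
C♯ — minor 7th
E♯ — major 9th
G♯ — perfect 11th

D♯, F♯, A♯, C♯, E♯, G♯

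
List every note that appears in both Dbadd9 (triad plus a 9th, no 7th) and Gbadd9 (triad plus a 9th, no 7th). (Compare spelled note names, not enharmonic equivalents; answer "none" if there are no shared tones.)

Dbadd9 = Db, F, Ab, Eb.
Gbadd9 = Gb, Bb, Db, Ab.
Shared: Db, Ab.

Db  Ab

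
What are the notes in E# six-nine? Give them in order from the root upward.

E-sharp, G-double-sharp, B-sharp, C-double-sharp, F-double-sharp

E# six-nine: six-nine on E-sharp.
root → E-sharp
3rd (major 3rd) → G-double-sharp
5th (perfect 5th) → B-sharp
6th (major 6th) → C-double-sharp
9th (major 9th) → F-double-sharp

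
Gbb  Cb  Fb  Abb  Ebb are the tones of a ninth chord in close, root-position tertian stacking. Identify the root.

Fb

Stacking in thirds gives Fb – Abb – Cb – Ebb – Gbb, so Fb is the root — Fb minor seventh flat nine.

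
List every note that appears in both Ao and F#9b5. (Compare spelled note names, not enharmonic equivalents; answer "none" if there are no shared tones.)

C

Ao: A C E♭
F#9b5: F♯ A♯ C E G♯
Common to both → C.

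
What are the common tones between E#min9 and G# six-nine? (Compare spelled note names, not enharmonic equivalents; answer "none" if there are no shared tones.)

E#min9: E# G# B# D# F##
G# six-nine: G# B# D# E# A#
Common to both → E#, G#, B#, D#.

E# – G# – B# – D#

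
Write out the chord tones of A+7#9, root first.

A+7#9 is a dominant seventh sharp nine sharp five built on A.
A — root
C# — major 3rd
E# — augmented 5th
G — minor 7th
B# — augmented 9th

A, C#, E#, G, B#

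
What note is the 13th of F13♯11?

D

Root of F13♯11 = F. The 13th is a major 13th: F up a major 13th → D.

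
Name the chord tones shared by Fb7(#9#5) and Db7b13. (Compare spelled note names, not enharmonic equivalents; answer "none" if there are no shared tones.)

Fb7(#9#5): F♭ A♭ C E𝄫 G
Db7b13: D♭ F A♭ C♭ B𝄫
Common to both → A♭.

A♭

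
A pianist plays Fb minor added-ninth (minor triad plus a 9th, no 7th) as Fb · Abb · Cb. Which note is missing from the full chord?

Fb minor added-ninth = Fb, Abb, Cb, Gb. The voicing lacks the 9th (major 9th), Gb.

Gb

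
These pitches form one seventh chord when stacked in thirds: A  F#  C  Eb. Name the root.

F#

Arranged so that each adjacent pair is a third by letter name: F# – A – C – Eb.
The bottom of that stack, F#, is the root (this is F# diminished seventh).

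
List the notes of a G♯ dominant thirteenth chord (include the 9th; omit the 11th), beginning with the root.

G-sharp – B-sharp – D-sharp – F-sharp – A-sharp – E-sharp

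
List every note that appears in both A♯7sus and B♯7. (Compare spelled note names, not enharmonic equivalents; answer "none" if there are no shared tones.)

A#

A♯7sus: A# D# E# G#
B♯7: B# D## F## A#
Common to both → A#.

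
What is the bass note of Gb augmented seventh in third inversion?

Fb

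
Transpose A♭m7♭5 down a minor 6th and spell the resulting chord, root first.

C  Eb  Gb  Bb

Ab down a minor 6th → C. New chord: C half-diminished seventh.
Root: C
Minor 3rd (3rd): Eb
Diminished 5th (5th): Gb
Minor 7th (7th): Bb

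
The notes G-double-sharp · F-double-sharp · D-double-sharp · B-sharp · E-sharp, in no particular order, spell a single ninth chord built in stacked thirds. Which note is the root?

Arranged so that each adjacent pair is a third by letter name: E-sharp – G-double-sharp – B-sharp – D-double-sharp – F-double-sharp.
The bottom of that stack, E-sharp, is the root (this is E-sharp major ninth).

E-sharp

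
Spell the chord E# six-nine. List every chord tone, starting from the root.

E♯  G𝄪  B♯  C𝄪  F𝄪

Root E♯, quality six-nine:
E♯ — root
G𝄪 — major 3rd
B♯ — perfect 5th
C𝄪 — major 6th
F𝄪 — major 9th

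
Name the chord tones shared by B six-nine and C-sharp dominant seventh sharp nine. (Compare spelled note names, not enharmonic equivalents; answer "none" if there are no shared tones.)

B six-nine = B, D-sharp, F-sharp, G-sharp, C-sharp.
C-sharp dominant seventh sharp nine = C-sharp, E-sharp, G-sharp, B, D-double-sharp.
Shared: B, G-sharp, C-sharp.

B, G-sharp, C-sharp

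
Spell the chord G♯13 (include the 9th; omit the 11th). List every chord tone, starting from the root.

G♯13 is a dominant thirteenth built on G♯.
G♯ — root
B♯ — major 3rd
D♯ — perfect 5th
F♯ — minor 7th
A♯ — major 9th
E♯ — major 13th

G♯, B♯, D♯, F♯, A♯, E♯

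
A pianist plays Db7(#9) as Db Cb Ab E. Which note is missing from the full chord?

F

Db7(#9) = Db, F, Ab, Cb, E. The voicing lacks the 3rd (major 3rd), F.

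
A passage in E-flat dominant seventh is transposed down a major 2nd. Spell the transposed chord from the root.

D-flat F A-flat C-flat

E-flat down a major 2nd → D-flat. New chord: D-flat dominant seventh.
Root: D-flat
Major 3rd (3rd): F
Perfect 5th (5th): A-flat
Minor 7th (7th): C-flat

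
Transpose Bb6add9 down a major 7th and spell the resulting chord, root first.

Cb – Eb – Gb – Ab – Db

A major 7th down from Bb is Cb, so the new chord is Cb six-nine.
- root: Cb
- major 3rd: Eb
- perfect 5th: Gb
- major 6th: Ab
- major 9th: Db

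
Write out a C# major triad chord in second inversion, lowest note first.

In root position, C# major triad is C-sharp–E-sharp–G-sharp.
Second inversion puts the fifth (G-sharp) in the bass.

G-sharp – C-sharp – E-sharp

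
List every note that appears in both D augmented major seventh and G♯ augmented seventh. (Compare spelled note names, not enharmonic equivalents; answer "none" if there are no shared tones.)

F-sharp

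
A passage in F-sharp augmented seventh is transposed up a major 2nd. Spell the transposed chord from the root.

G-sharp  B-sharp  D-double-sharp  F-sharp

Transposed root: F-sharp → G-sharp (major 2nd up). So we spell G-sharp augmented seventh:
- root: G-sharp
- major 3rd: B-sharp
- augmented 5th: D-double-sharp
- minor 7th: F-sharp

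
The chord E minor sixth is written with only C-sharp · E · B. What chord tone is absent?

G

E minor sixth = E, G, B, C-sharp. The voicing lacks the 3rd (minor 3rd), G.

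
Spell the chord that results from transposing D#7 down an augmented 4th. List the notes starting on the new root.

D# down an augmented 4th → A. New chord: A dominant seventh.
Root: A
Major 3rd (3rd): C#
Perfect 5th (5th): E
Minor 7th (7th): G

A – C# – E – G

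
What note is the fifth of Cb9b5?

Gbb

Cb9b5 is built on Cb; its 5th is a diminished 5th above the root.
A fifth above C uses the letter G, and the diminished 5th above Cb is Gbb.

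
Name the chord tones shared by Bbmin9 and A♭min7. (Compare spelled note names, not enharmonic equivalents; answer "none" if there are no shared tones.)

Bbmin9 = Bb, Db, F, Ab, C.
A♭min7 = Ab, Cb, Eb, Gb.
Shared: Ab.

Ab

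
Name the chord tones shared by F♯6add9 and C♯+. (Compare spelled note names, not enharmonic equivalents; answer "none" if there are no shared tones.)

C#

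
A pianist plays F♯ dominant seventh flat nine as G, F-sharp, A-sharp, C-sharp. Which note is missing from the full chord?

The full F♯ dominant seventh flat nine chord is F-sharp, A-sharp, C-sharp, E, G.
Comparing with the voicing, the minor 7th (7th) — E — is absent.

E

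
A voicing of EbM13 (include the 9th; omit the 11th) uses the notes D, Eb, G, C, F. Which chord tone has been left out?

Bb

The full EbM13 chord is Eb, G, Bb, D, F, C.
Comparing with the voicing, the perfect 5th (5th) — Bb — is absent.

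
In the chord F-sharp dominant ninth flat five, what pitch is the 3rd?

Root of F-sharp dominant ninth flat five = F#. The 3rd is a major 3rd: F# up a major 3rd → A#.

A#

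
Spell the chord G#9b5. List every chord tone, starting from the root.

Root G#, quality dominant ninth flat five:
root → G#
3rd (major 3rd) → B#
5th (diminished 5th) → D
7th (minor 7th) → F#
9th (major 9th) → A#

G#  B#  D  F#  A#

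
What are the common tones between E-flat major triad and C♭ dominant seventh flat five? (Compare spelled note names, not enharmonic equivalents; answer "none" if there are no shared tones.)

E-flat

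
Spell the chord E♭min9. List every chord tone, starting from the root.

E♭min9 is a minor ninth built on Eb.
- root: Eb
- minor 3rd: Gb
- perfect 5th: Bb
- minor 7th: Db
- major 9th: F

Eb  Gb  Bb  Db  F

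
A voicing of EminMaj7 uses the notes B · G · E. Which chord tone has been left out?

EminMaj7 = E, G, B, D#. The voicing lacks the 7th (major 7th), D#.

D#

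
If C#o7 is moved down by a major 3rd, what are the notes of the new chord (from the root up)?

C# down a major 3rd → A. New chord: A diminished seventh.
- root: A
- minor 3rd: C
- diminished 5th: Eb
- diminished 7th: Gb

A, C, Eb, Gb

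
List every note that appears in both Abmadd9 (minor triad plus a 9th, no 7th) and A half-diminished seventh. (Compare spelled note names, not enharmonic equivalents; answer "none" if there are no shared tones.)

E♭

Abmadd9 = A♭, C♭, E♭, B♭.
A half-diminished seventh = A, C, E♭, G.
Shared: E♭.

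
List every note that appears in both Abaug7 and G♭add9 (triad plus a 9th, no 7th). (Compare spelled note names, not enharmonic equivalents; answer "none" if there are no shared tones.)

Ab – Gb

Abaug7 = Ab, C, E, Gb.
G♭add9 = Gb, Bb, Db, Ab.
Shared: Ab, Gb.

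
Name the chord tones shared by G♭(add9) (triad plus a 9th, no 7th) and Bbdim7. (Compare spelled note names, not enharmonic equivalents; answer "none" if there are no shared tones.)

Bb – Db

G♭(add9) = Gb, Bb, Db, Ab.
Bbdim7 = Bb, Db, Fb, Abb.
Shared: Bb, Db.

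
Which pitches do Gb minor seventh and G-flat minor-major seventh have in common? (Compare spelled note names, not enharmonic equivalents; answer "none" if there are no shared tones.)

G-flat B-double-flat D-flat

Gb minor seventh: G-flat B-double-flat D-flat F-flat
G-flat minor-major seventh: G-flat B-double-flat D-flat F
Common to both → G-flat, B-double-flat, D-flat.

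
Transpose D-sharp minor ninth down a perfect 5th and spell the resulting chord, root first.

D# down a perfect 5th → G#. New chord: G# minor ninth.
- root: G#
- minor 3rd: B
- perfect 5th: D#
- minor 7th: F#
- major 9th: A#

G# – B – D# – F# – A#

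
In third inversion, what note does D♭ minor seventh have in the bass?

C-flat

D♭ minor seventh in root position is D-flat–F-flat–A-flat–C-flat.
Third inversion places the seventh in the bass, which is C-flat.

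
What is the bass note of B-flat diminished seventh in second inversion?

B-flat diminished seventh = B-flat–D-flat–F-flat–A-double-flat. Second inversion → fifth in the bass = F-flat.

F-flat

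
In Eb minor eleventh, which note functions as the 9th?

Eb minor eleventh is built on E-flat; its 9th is a major 9th above the root.
A second above E uses the letter F, and the major 9th above E-flat is F.

F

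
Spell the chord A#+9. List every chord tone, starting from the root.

A# – C## – E## – G# – B#

A#+9: dominant ninth sharp five on A#.
Root: A#
Major 3rd (3rd): C##
Augmented 5th (5th): E##
Minor 7th (7th): G#
Major 9th (9th): B#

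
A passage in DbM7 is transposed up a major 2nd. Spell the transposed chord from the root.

Eb, G, Bb, D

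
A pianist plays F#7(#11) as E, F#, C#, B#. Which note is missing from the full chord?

F#7(#11) = F#, A#, C#, E, B#. The voicing lacks the 3rd (major 3rd), A#.

A#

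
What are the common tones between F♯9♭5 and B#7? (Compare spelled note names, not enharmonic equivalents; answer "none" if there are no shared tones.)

A♯

F♯9♭5: F♯ A♯ C E G♯
B#7: B♯ D𝄪 F𝄪 A♯
Common to both → A♯.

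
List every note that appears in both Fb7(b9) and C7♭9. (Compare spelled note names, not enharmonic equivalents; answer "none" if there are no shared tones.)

Fb7(b9) = Fb, Ab, Cb, Ebb, Gbb.
C7♭9 = C, E, G, Bb, Db.
Shared: none.

none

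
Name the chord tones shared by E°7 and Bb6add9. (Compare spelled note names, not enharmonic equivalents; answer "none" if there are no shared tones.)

E°7 = E, G, Bb, Db.
Bb6add9 = Bb, D, F, G, C.
Shared: G, Bb.

G – Bb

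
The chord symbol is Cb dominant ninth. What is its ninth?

D♭

Root of Cb dominant ninth = C♭. The 9th is a major 9th: C♭ up a major 9th → D♭.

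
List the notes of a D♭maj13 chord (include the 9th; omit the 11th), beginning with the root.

D♭maj13: major thirteenth on D♭.
- root: D♭
- major 3rd: F
- perfect 5th: A♭
- major 7th: C
- major 9th: E♭
- major 13th: B♭

D♭, F, A♭, C, E♭, B♭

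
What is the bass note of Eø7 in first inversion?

Eø7 = E–G–B♭–D. First inversion → third in the bass = G.

G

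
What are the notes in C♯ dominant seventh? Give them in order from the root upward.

C-sharp, E-sharp, G-sharp, B

Root C-sharp, quality dominant seventh:
C-sharp — root
E-sharp — major 3rd
G-sharp — perfect 5th
B — minor 7th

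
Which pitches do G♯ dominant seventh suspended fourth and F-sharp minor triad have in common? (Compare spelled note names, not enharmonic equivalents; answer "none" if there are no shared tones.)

G♯ dominant seventh suspended fourth: G-sharp C-sharp D-sharp F-sharp
F-sharp minor triad: F-sharp A C-sharp
Common to both → C-sharp, F-sharp.

C-sharp F-sharp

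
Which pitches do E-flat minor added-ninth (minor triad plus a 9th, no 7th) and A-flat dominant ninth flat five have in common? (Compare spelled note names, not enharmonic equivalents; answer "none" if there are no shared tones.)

E-flat minor added-ninth = E-flat, G-flat, B-flat, F.
A-flat dominant ninth flat five = A-flat, C, E-double-flat, G-flat, B-flat.
Shared: G-flat, B-flat.

G-flat, B-flat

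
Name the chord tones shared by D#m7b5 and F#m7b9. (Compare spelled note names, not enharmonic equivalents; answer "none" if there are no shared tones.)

D#m7b5: D# F# A C#
F#m7b9: F# A C# E G
Common to both → F#, A, C#.

F#, A, C#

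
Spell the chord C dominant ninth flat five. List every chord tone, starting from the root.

C dominant ninth flat five is a dominant ninth flat five built on C.
- root: C
- major 3rd: E
- diminished 5th: Gb
- minor 7th: Bb
- major 9th: D

C, E, Gb, Bb, D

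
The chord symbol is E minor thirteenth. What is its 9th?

E minor thirteenth is built on E; its 9th is a major 9th above the root.
A second above E uses the letter F, and the major 9th above E is F-sharp.

F-sharp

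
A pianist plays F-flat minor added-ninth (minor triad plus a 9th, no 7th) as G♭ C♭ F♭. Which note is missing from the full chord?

The full F-flat minor added-ninth chord is F♭, A𝄫, C♭, G♭.
Comparing with the voicing, the minor 3rd (3rd) — A𝄫 — is absent.

A𝄫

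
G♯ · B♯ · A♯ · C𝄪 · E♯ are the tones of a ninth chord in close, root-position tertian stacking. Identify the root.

Stacking in thirds gives A♯ – C𝄪 – E♯ – G♯ – B♯, so A♯ is the root — A♯ dominant ninth.

A♯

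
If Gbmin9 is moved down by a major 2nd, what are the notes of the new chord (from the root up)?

A major 2nd down from Gb is Fb, so the new chord is Fb minor ninth.
Root: Fb
Minor 3rd (3rd): Abb
Perfect 5th (5th): Cb
Minor 7th (7th): Ebb
Major 9th (9th): Gb

Fb – Abb – Cb – Ebb – Gb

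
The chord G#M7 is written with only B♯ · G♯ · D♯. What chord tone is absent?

F𝄪

The full G#M7 chord is G♯, B♯, D♯, F𝄪.
Comparing with the voicing, the major 7th (7th) — F𝄪 — is absent.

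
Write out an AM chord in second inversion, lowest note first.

AM = A–C♯–E; second inversion → fifth (E) lowest.

E, A, C♯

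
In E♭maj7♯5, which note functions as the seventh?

D

E♭maj7♯5 is built on Eb; its 7th is a major 7th above the root.
A seventh above E uses the letter D, and the major 7th above Eb is D.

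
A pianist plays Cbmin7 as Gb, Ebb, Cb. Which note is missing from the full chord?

Bbb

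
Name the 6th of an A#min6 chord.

A#min6 is built on A#; its 6th is a major 6th above the root.
A sixth above A uses the letter F, and the major 6th above A# is F##.

F##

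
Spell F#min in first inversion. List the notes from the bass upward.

In root position, F#min is F#–A–C#.
First inversion puts the third (A) in the bass.

A  C#  F#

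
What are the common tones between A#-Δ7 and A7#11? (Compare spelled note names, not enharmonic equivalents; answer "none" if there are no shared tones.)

A#-Δ7: A# C# E# G##
A7#11: A C# E G D#
Common to both → C#.

C#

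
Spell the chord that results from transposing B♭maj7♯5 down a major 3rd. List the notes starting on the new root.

G♭ B♭ D F

B♭ down a major 3rd → G♭. New chord: G♭ augmented major seventh.
- root: G♭
- major 3rd: B♭
- augmented 5th: D
- major 7th: F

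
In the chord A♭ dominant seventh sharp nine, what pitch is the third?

Root of A♭ dominant seventh sharp nine = A-flat. The 3rd is a major 3rd: A-flat up a major 3rd → C.

C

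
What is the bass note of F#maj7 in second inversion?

F#maj7 in root position is F#–A#–C#–E#.
Second inversion places the fifth in the bass, which is C#.

C#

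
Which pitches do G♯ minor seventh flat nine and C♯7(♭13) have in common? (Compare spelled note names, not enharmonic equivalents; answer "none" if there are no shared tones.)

G♯ minor seventh flat nine: G# B D# F# A
C♯7(♭13): C# E# G# B A
Common to both → G#, B, A.

G#, B, A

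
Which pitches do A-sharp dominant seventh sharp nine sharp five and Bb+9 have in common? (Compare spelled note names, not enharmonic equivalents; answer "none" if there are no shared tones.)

A-sharp dominant seventh sharp nine sharp five = A#, C##, E##, G#, B##.
Bb+9 = Bb, D, F#, Ab, C.
Shared: none.

none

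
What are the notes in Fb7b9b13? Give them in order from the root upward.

Fb7b9b13: dominant seventh flat nine flat thirteen on Fb.
Root: Fb
Major 3rd (3rd): Ab
Perfect 5th (5th): Cb
Minor 7th (7th): Ebb
Minor 9th (9th): Gbb
Minor 13th (13th): Dbb

Fb  Ab  Cb  Ebb  Gbb  Dbb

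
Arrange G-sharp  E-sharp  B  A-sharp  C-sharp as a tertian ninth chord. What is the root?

A-sharp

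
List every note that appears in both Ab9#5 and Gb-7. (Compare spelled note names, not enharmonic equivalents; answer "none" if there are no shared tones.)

G♭

Ab9#5 = A♭, C, E, G♭, B♭.
Gb-7 = G♭, B𝄫, D♭, F♭.
Shared: G♭.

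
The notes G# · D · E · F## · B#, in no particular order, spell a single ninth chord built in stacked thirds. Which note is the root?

E

Arranged so that each adjacent pair is a third by letter name: E – G# – B# – D – F##.
The bottom of that stack, E, is the root (this is E dominant seventh sharp nine sharp five).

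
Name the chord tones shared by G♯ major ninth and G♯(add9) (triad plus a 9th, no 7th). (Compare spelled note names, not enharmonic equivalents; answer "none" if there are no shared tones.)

G#, B#, D#, A#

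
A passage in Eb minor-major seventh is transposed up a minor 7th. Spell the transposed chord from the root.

E-flat up a minor 7th → D-flat. New chord: D-flat minor-major seventh.
Root: D-flat
Minor 3rd (3rd): F-flat
Perfect 5th (5th): A-flat
Major 7th (7th): C

D-flat – F-flat – A-flat – C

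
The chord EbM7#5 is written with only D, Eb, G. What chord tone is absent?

B

The full EbM7#5 chord is Eb, G, B, D.
Comparing with the voicing, the augmented 5th (5th) — B — is absent.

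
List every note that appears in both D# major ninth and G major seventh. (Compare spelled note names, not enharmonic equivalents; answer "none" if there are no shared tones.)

none

D# major ninth: D-sharp F-double-sharp A-sharp C-double-sharp E-sharp
G major seventh: G B D F-sharp
Common to both → none.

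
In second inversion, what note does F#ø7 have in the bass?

F#ø7 in root position is F#–A–C–E.
Second inversion places the fifth in the bass, which is C.

C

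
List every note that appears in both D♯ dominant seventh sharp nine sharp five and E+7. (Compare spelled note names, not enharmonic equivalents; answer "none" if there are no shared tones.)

none

D♯ dominant seventh sharp nine sharp five = D♯, F𝄪, A𝄪, C♯, E𝄪.
E+7 = E, G♯, B♯, D.
Shared: none.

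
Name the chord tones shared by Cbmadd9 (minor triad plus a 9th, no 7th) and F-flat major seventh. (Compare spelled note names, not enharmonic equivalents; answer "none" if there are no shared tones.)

C♭

Cbmadd9: C♭ E𝄫 G♭ D♭
F-flat major seventh: F♭ A♭ C♭ E♭
Common to both → C♭.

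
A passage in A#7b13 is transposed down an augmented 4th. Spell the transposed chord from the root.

Transposed root: A# → E (augmented 4th down). So we spell E dominant seventh flat thirteen:
root → E
3rd (major 3rd) → G#
5th (perfect 5th) → B
7th (minor 7th) → D
13th (minor 13th) → C

E  G#  B  D  C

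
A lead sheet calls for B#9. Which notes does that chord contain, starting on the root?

B#, D##, F##, A#, C##

Root B#, quality dominant ninth:
B# — root
D## — major 3rd
F## — perfect 5th
A# — minor 7th
C## — major 9th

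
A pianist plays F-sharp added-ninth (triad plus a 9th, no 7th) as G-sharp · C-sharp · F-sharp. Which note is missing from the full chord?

A-sharp

F-sharp added-ninth = F-sharp, A-sharp, C-sharp, G-sharp. The voicing lacks the 3rd (major 3rd), A-sharp.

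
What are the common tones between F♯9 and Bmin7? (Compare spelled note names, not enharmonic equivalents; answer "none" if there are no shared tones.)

F♯

F♯9: F♯ A♯ C♯ E G♯
Bmin7: B D F♯ A
Common to both → F♯.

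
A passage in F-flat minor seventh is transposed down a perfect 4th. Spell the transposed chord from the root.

C-flat, E-double-flat, G-flat, B-double-flat

A perfect 4th down from F-flat is C-flat, so the new chord is C-flat minor seventh.
- root: C-flat
- minor 3rd: E-double-flat
- perfect 5th: G-flat
- minor 7th: B-double-flat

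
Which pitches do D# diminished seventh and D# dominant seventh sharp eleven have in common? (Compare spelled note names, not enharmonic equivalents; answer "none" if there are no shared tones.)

D# diminished seventh: D-sharp F-sharp A C
D# dominant seventh sharp eleven: D-sharp F-double-sharp A-sharp C-sharp G-double-sharp
Common to both → D-sharp.

D-sharp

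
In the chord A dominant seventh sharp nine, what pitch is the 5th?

E

Root of A dominant seventh sharp nine = A. The 5th is a perfect 5th: A up a perfect 5th → E.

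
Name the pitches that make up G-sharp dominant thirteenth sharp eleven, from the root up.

Root G-sharp, quality dominant thirteenth sharp eleven:
G-sharp — root
B-sharp — major 3rd
D-sharp — perfect 5th
F-sharp — minor 7th
A-sharp — major 9th
C-double-sharp — augmented 11th
E-sharp — major 13th

G-sharp, B-sharp, D-sharp, F-sharp, A-sharp, C-double-sharp, E-sharp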